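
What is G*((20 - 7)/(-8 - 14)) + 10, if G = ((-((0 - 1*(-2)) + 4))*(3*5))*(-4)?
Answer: -2230/11 ≈ -202.73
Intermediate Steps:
G = 360 (G = (-((0 + 2) + 4)*15)*(-4) = (-(2 + 4)*15)*(-4) = (-1*6*15)*(-4) = -6*15*(-4) = -90*(-4) = 360)
G*((20 - 7)/(-8 - 14)) + 10 = 360*((20 - 7)/(-8 - 14)) + 10 = 360*(13/(-22)) + 10 = 360*(13*(-1/22)) + 10 = 360*(-13/22) + 10 = -2340/11 + 10 = -2230/11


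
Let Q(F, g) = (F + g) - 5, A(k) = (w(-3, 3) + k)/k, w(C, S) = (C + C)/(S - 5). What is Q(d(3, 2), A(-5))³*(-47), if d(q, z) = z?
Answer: 103259/125 ≈ 826.07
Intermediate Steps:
w(C, S) = 2*C/(-5 + S) (w(C, S) = (2*C)/(-5 + S) = 2*C/(-5 + S))
A(k) = (3 + k)/k (A(k) = (2*(-3)/(-5 + 3) + k)/k = (2*(-3)/(-2) + k)/k = (2*(-3)*(-½) + k)/k = (3 + k)/k)
Q(F, g) = -5 + F + g
Q(d(3, 2), A(-5))³*(-47) = (-5 + 2 + (3 - 5)/(-5))³*(-47) = (-5 + 2 - ⅕*(-2))³*(-47) = (-5 + 2 + ⅖)³*(-47) = (-13/5)³*(-47) = -2197/125*(-47) = 103259/125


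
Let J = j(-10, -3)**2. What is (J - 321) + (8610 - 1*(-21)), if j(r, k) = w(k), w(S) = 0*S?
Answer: 8310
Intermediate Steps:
w(S) = 0
j(r, k) = 0
J = 0 (J = 0**2 = 0)
(J - 321) + (8610 - 1*(-21)) = (0 - 321) + (8610 - 1*(-21)) = -321 + (8610 + 21) = -321 + 8631 = 8310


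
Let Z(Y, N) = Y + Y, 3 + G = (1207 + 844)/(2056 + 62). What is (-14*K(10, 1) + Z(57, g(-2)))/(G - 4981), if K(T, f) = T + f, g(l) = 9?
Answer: 84720/10554061 ≈ 0.0080272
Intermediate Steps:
G = -4303/2118 (G = -3 + (1207 + 844)/(2056 + 62) = -3 + 2051/2118 = -4303/2118 ≈ -2.0316)
Z(Y, N) = 2*Y
(-14*K(10, 1) + Z(57, g(-2)))/(G - 4981) = (-14*(10 + 1) + 2*57)/(-4303/2118 - 4981) = (-14*11 + 114)/(-10554061/2118) = (-154 + 114)*(-2118/10554061) = -40*(-2118/10554061) = 84720/10554061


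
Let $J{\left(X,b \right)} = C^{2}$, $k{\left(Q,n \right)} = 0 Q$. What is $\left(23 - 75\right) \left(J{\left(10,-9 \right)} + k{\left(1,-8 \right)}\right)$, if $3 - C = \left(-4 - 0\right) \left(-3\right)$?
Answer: $-4212$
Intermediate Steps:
$k{\left(Q,n \right)} = 0$
$C = -9$ ($C = 3 - \left(-4 - 0\right) \left(-3\right) = 3 - \left(-4 + 0\right) \left(-3\right) = 3 - \left(-4\right) \left(-3\right) = 3 - 12 = -9$)
$J{\left(X,b \right)} = 81$ ($J{\left(X,b \right)} = \left(-9\right)^{2} = 81$)
$\left(23 - 75\right) \left(J{\left(10,-9 \right)} + k{\left(1,-8 \right)}\right) = \left(23 - 75\right) \left(81 + 0\right) = \left(23 - 75\right) 81 = \left(-52\right) 81 = -4212$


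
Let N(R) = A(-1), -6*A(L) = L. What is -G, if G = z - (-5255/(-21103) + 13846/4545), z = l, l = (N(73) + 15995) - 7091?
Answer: -1707420926899/191826270 ≈ -8900.9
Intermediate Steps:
A(L) = -L/6
N(R) = ⅙ (N(R) = -⅙*(-1) = ⅙)
l = 53425/6 (l = (⅙ + 15995) - 7091 = 95971/6 - 7091 = 53425/6 ≈ 8904.2)
z = 53425/6 ≈ 8904.2
G = 1707420926899/191826270 (G = 53425/6 - (-5255/(-21103) + 13846/4545) = 53425/6 - (-5255*(-1/21103) + 13846*(1/4545)) = 53425/6 - (5255/21103 + 13846/4545) = 53425/6 - 1*316076113/95913135 = 53425/6 - 316076113/95913135 = 1707420926899/191826270 ≈ 8900.9)
-G = -1*1707420926899/191826270 = -1707420926899/191826270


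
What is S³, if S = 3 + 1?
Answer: 64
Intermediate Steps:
S = 4
S³ = 4³ = 64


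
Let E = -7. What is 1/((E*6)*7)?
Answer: -1/294 ≈ -0.0034014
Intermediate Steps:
1/((E*6)*7) = 1/(-7*6*7) = 1/(-42*7) = 1/(-294) = -1/294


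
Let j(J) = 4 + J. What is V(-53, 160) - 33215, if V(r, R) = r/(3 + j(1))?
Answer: -265773/8 ≈ -33222.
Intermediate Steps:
V(r, R) = r/8 (V(r, R) = r/(3 + (4 + 1)) = r/(3 + 5) = r/8)
V(-53, 160) - 33215 = (⅛)*(-53) - 33215 = -53/8 - 33215 = -265773/8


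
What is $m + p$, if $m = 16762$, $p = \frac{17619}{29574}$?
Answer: $\frac{165245669}{9858} \approx 16763.0$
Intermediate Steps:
$p = \frac{5873}{9858}$ ($p = 17619 \cdot \frac{1}{29574} = \frac{5873}{9858} \approx 0.59576$)
$m + p = 16762 + \frac{5873}{9858} = \frac{165245669}{9858}$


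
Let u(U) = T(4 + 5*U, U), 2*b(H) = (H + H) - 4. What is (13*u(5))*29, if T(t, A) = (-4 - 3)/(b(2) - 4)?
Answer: 2639/4 ≈ 659.75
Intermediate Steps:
b(H) = -2 + H (b(H) = ((H + H) - 4)/2 = (2*H - 4)/2 = (-4 + 2*H)/2 = -2 + H)
T(t, A) = 7/4 (T(t, A) = (-4 - 3)/((-2 + 2) - 4) = -7/(0 - 4) = -7/(-4) = -7*(-¼) = 7/4)
u(U) = 7/4
(13*u(5))*29 = (13*(7/4))*29 = (91/4)*29 = 2639/4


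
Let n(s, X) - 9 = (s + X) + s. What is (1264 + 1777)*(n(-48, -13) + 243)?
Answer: 434863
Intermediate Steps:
n(s, X) = 9 + X + 2*s (n(s, X) = 9 + ((s + X) + s) = 9 + ((X + s) + s) = 9 + (X + 2*s) = 9 + X + 2*s)
(1264 + 1777)*(n(-48, -13) + 243) = (1264 + 1777)*((9 - 13 + 2*(-48)) + 243) = 3041*((9 - 13 - 96) + 243) = 3041*(-100 + 243) = 3041*143 = 434863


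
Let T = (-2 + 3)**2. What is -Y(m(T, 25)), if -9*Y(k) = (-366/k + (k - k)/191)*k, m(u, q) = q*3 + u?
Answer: -122/3 ≈ -40.667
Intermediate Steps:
T = 1 (T = 1**2 = 1)
m(u, q) = u + 3*q (m(u, q) = 3*q + u = u + 3*q)
Y(k) = 122/3 (Y(k) = -(-366/k + (k - k)/191)*k/9 = -(-366/k + 0*(1/191))*k/9 = -(-366/k + 0)*k/9 = -(-366/k)*k/9 = -1/9*(-366) = 122/3)
-Y(m(T, 25)) = -1*122/3 = -122/3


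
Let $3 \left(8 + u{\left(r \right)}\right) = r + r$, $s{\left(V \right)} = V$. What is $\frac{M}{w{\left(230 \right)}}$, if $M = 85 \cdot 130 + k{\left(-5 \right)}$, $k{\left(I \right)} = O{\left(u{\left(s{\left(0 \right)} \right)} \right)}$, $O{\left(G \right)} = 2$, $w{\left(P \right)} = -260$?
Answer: $- \frac{2763}{65} \approx -42.508$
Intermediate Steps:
$u{\left(r \right)} = -8 + \frac{2 r}{3}$ ($u{\left(r \right)} = -8 + \frac{r + r}{3} = -8 + \frac{2 r}{3}$)
$k{\left(I \right)} = 2$
$M = 11052$ ($M = 85 \cdot 130 + 2 = 11050 + 2 = 11052$)
$\frac{M}{w{\left(230 \right)}} = \frac{11052}{-260} = 11052 \left(- \frac{1}{260}\right) = - \frac{2763}{65}$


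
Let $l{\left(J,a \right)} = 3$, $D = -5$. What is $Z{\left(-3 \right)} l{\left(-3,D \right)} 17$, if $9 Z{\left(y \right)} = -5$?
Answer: $- \frac{85}{3} \approx -28.333$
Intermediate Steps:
$Z{\left(y \right)} = - \frac{5}{9}$ ($Z{\left(y \right)} = \frac{1}{9} \left(-5\right) = - \frac{5}{9}$)
$Z{\left(-3 \right)} l{\left(-3,D \right)} 17 = \left(- \frac{5}{9}\right) 3 \cdot 17 = \left(- \frac{5}{3}\right) 17 = - \frac{85}{3}$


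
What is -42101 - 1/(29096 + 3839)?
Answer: -1386596436/32935 ≈ -42101.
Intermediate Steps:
-42101 - 1/(29096 + 3839) = -42101 - 1/32935 = -1386596436/32935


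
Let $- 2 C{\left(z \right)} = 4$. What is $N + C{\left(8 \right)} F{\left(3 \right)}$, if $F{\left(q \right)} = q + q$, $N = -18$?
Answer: $-30$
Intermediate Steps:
$C{\left(z \right)} = -2$ ($C{\left(z \right)} = \left(- \frac{1}{2}\right) 4 = -2$)
$F{\left(q \right)} = 2 q$
$N + C{\left(8 \right)} F{\left(3 \right)} = -18 - 2 \cdot 2 \cdot 3 = -18 - 12 = -30$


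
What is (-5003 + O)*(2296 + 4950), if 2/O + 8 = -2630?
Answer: -47816049668/1319 ≈ -3.6252e+7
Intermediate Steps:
O = -1/1319 (O = 2/(-8 - 2630) = 2/(-2638) = 2*(-1/2638) = -1/1319 ≈ -0.00075815)
(-5003 + O)*(2296 + 4950) = (-5003 - 1/1319)*(2296 + 4950) = -6598958/1319*7246 = -47816049668/1319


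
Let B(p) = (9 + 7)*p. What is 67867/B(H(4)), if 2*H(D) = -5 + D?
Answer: -67867/8 ≈ -8483.4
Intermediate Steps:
H(D) = -5/2 + D/2 (H(D) = (-5 + D)/2 = -5/2 + D/2)
B(p) = 16*p
67867/B(H(4)) = 67867/((16*(-5/2 + (½)*4))) = 67867/((16*(-5/2 + 2))) = 67867/((16*(-½))) = 67867/(-8) = 67867*(-⅛) = -67867/8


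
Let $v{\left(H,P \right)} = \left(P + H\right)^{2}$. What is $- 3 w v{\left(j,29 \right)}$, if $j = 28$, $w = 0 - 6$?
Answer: $58482$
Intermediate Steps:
$w = -6$ ($w = 0 - 6 = -6$)
$v{\left(H,P \right)} = \left(H + P\right)^{2}$
$- 3 w v{\left(j,29 \right)} = \left(-3\right) \left(-6\right) \left(28 + 29\right)^{2} = 18 \cdot 57^{2} = 18 \cdot 3249 = 58482$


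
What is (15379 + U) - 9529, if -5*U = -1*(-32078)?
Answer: -2828/5 ≈ -565.60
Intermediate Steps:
U = -32078/5 (U = -(-1)*(-32078)/5 = -1/5*32078 = -32078/5 ≈ -6415.6)
(15379 + U) - 9529 = (15379 - 32078/5) - 9529 = 44817/5 - 9529 = -2828/5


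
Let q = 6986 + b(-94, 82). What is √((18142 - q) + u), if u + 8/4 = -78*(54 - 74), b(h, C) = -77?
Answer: √12791 ≈ 113.10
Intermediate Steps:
q = 6909 (q = 6986 - 77 = 6909)
u = 1558 (u = -2 - 78*(54 - 74) = -2 - 78*(-20) = -2 + 1560 = 1558)
√((18142 - q) + u) = √((18142 - 1*6909) + 1558) = √((18142 - 6909) + 1558) = √(11233 + 1558) = √12791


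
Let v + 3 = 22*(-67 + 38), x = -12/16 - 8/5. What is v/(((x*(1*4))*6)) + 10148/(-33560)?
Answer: 6543629/591495 ≈ 11.063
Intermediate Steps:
x = -47/20 (x = -12*1/16 - 8*⅕ = -¾ - 8/5 = -47/20 ≈ -2.3500)
v = -641 (v = -3 + 22*(-67 + 38) = -3 + 22*(-29) = -3 - 638 = -641)
v/(((x*(1*4))*6)) + 10148/(-33560) = -641/(-47*4/20*6) + 10148/(-33560) = -641/(-47/20*4*6) + 10148*(-1/33560) = -641/((-47/5*6)) - 2537/8390 = -641/(-282/5) - 2537/8390 = -641*(-5/282) - 2537/8390 = 3205/282 - 2537/8390 = 6543629/591495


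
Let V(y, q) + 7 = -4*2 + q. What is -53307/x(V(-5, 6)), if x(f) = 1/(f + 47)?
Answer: -2025666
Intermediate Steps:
V(y, q) = -15 + q (V(y, q) = -7 + (-4*2 + q) = -7 + (-8 + q) = -15 + q)
x(f) = 1/(47 + f)
-53307/x(V(-5, 6)) = -53307/(1/(47 + (-15 + 6))) = -53307/(1/(47 - 9)) = -53307/(1/38) = -53307/1/38 = -53307*38 = -2025666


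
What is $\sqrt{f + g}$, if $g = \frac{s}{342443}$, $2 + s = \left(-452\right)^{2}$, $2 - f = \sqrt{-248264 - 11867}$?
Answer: $\frac{\sqrt{304496206284 - 117267208249 i \sqrt{260131}}}{342443} \approx 16.01 - 15.929 i$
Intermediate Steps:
$f = 2 - i \sqrt{260131}$ ($f = 2 - \sqrt{-248264 - 11867} = 2 - \sqrt{-260131} = 2 - i \sqrt{260131} \approx 2.0 - 510.03 i$)
$s = 204302$ ($s = -2 + \left(-452\right)^{2} = -2 + 204304 = 204302$)
$g = \frac{204302}{342443} \approx 0.5966$
$\sqrt{f + g} = \sqrt{\left(2 - i \sqrt{260131}\right) + \frac{204302}{342443}} = \sqrt{\frac{889188}{342443} - i \sqrt{260131}}$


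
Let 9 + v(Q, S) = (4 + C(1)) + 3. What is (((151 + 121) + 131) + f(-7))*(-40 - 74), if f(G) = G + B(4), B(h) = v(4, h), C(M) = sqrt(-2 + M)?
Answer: -44916 - 114*I ≈ -44916.0 - 114.0*I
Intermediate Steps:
v(Q, S) = -2 + I (v(Q, S) = -9 + ((4 + sqrt(-2 + 1)) + 3) = -9 + ((4 + sqrt(-1)) + 3) = -9 + ((4 + I) + 3) = -9 + (7 + I) = -2 + I)
B(h) = -2 + I
f(G) = -2 + I + G (f(G) = G + (-2 + I) = -2 + I + G)
(((151 + 121) + 131) + f(-7))*(-40 - 74) = (((151 + 121) + 131) + (-2 + I - 7))*(-40 - 74) = ((272 + 131) + (-9 + I))*(-114) = (403 + (-9 + I))*(-114) = (394 + I)*(-114) = -44916 - 114*I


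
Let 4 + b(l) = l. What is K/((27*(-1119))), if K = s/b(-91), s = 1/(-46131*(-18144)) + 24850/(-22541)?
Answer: -20799471447859/54152254391038604640 ≈ -3.8409e-7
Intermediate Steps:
s = -20799471447859/18866836475424 (s = -1/46131*(-1/18144) + 24850*(-1/22541) = 1/837000864 - 24850/22541 = -20799471447859/18866836475424 ≈ -1.1024)
b(l) = -4 + l
K = 20799471447859/1792349465165280 (K = -20799471447859/(18866836475424*(-4 - 91)) = -20799471447859/18866836475424/(-95) = -20799471447859/18866836475424*(-1/95) = 20799471447859/1792349465165280 ≈ 0.011605)
K/((27*(-1119))) = 20799471447859/(1792349465165280*((27*(-1119)))) = (20799471447859/1792349465165280)/(-30213) = (20799471447859/1792349465165280)*(-1/30213) = -20799471447859/54152254391038604640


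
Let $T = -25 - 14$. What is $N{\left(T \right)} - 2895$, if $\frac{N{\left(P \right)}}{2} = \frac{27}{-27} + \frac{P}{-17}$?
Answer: $- \frac{49171}{17} \approx -2892.4$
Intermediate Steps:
$T = -39$
$N{\left(P \right)} = -2 - \frac{2 P}{17}$ ($N{\left(P \right)} = 2 \left(\frac{27}{-27} + \frac{P}{-17}\right) = 2 \left(27 \left(- \frac{1}{27}\right) + P \left(- \frac{1}{17}\right)\right) = 2 \left(-1 - \frac{P}{17}\right) = -2 - \frac{2 P}{17}$)
$N{\left(T \right)} - 2895 = \left(-2 - - \frac{78}{17}\right) - 2895 = \left(-2 + \frac{78}{17}\right) - 2895 = \frac{44}{17} - 2895 = - \frac{49171}{17}$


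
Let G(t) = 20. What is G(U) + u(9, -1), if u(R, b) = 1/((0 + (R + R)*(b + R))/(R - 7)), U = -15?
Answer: 1441/72 ≈ 20.014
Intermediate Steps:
u(R, b) = (-7 + R)/(2*R*(R + b)) (u(R, b) = 1/((0 + (2*R)*(R + b))/(-7 + R)) = 1/((0 + 2*R*(R + b))/(-7 + R)) = 1/((2*R*(R + b))/(-7 + R)) = 1/(2*R*(R + b)/(-7 + R)) = (-7 + R)/(2*R*(R + b)))
G(U) + u(9, -1) = 20 + (1/2)*(-7 + 9)/(9*(9 - 1)) = 20 + (1/2)*(1/9)*2/8 = 20 + (1/2)*(1/9)*(1/8)*2 = 20 + 1/72 = 1441/72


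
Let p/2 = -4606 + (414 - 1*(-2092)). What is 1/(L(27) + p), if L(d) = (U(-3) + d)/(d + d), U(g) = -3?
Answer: -9/37796 ≈ -0.00023812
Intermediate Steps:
L(d) = (-3 + d)/(2*d) (L(d) = (-3 + d)/(d + d) = (-3 + d)/((2*d)) = (-3 + d)*(1/(2*d)) = (-3 + d)/(2*d))
p = -4200 (p = 2*(-4606 + (414 - 1*(-2092))) = 2*(-4606 + (414 + 2092)) = 2*(-4606 + 2506) = 2*(-2100) = -4200)
1/(L(27) + p) = 1/((½)*(-3 + 27)/27 - 4200) = 1/((½)*(1/27)*24 - 4200) = 1/(4/9 - 4200) = 1/(-37796/9) = -9/37796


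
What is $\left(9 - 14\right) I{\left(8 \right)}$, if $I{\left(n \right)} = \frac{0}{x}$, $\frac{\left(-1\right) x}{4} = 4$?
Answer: $0$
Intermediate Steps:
$x = -16$ ($x = \left(-4\right) 4 = -16$)
$I{\left(n \right)} = 0$ ($I{\left(n \right)} = \frac{0}{-16} = 0 \left(- \frac{1}{16}\right) = 0$)
$\left(9 - 14\right) I{\left(8 \right)} = \left(9 - 14\right) 0 = \left(-5\right) 0 = 0$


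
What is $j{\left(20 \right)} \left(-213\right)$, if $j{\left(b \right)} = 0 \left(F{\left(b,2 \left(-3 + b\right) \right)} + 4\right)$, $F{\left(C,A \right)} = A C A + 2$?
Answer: $0$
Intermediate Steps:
$F{\left(C,A \right)} = 2 + C A^{2}$ ($F{\left(C,A \right)} = C A^{2} + 2 = 2 + C A^{2}$)
$j{\left(b \right)} = 0$ ($j{\left(b \right)} = 0 \left(\left(2 + b \left(2 \left(-3 + b\right)\right)^{2}\right) + 4\right) = 0 \left(\left(2 + b \left(-6 + 2 b\right)^{2}\right) + 4\right) = 0 \left(6 + b \left(-6 + 2 b\right)^{2}\right) = 0$)
$j{\left(20 \right)} \left(-213\right) = 0 \left(-213\right) = 0$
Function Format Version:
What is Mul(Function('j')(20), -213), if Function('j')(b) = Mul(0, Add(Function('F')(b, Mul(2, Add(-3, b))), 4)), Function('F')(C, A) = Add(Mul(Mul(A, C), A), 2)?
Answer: 0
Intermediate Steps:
Function('F')(C, A) = Add(2, Mul(C, Pow(A, 2))) (Function('F')(C, A) = Add(Mul(C, Pow(A, 2)), 2) = Add(2, Mul(C, Pow(A, 2))))
Function('j')(b) = 0 (Function('j')(b) = Mul(0, Add(Add(2, Mul(b, Pow(Mul(2, Add(-3, b)), 2))), 4)) = Mul(0, Add(Add(2, Mul(b, Pow(Add(-6, Mul(2, b)), 2))), 4)) = Mul(0, Add(6, Mul(b, Pow(Add(-6, Mul(2, b)), 2)))) = 0)
Mul(Function('j')(20), -213) = Mul(0, -213) = 0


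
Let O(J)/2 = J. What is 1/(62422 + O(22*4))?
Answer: 1/62598 ≈ 1.5975e-5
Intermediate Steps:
O(J) = 2*J
1/(62422 + O(22*4)) = 1/(62422 + 2*(22*4)) = 1/(62422 + 2*88) = 1/(62422 + 176) = 1/62598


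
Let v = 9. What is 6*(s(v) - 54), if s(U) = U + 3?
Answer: -252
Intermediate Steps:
s(U) = 3 + U
6*(s(v) - 54) = 6*((3 + 9) - 54) = 6*(12 - 54) = 6*(-42) = -252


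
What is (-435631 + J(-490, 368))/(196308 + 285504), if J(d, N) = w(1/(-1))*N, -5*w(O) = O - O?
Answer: -435631/481812 ≈ -0.90415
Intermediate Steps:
w(O) = 0 (w(O) = -(O - O)/5 = -1/5*0 = 0)
J(d, N) = 0 (J(d, N) = 0*N = 0)
(-435631 + J(-490, 368))/(196308 + 285504) = (-435631 + 0)/(196308 + 285504) = -435631/481812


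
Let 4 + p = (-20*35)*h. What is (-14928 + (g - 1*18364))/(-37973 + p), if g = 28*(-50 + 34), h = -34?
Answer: 33740/14177 ≈ 2.3799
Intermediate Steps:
g = -448 (g = 28*(-16) = -448)
p = 23796 (p = -4 - 20*35*(-34) = -4 - 700*(-34) = -4 + 23800 = 23796)
(-14928 + (g - 1*18364))/(-37973 + p) = (-14928 + (-448 - 1*18364))/(-37973 + 23796) = (-14928 + (-448 - 18364))/(-14177) = (-14928 - 18812)*(-1/14177) = -33740*(-1/14177) = 33740/14177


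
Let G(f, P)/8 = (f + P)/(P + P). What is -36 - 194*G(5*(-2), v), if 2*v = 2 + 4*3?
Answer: 2076/7 ≈ 296.57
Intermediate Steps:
v = 7 (v = (2 + 4*3)/2 = (2 + 12)/2 = (½)*14 = 7)
G(f, P) = 4*(P + f)/P (G(f, P) = 8*((f + P)/(P + P)) = 8*((P + f)/((2*P))) = 8*((P + f)*(1/(2*P))) = 8*((P + f)/(2*P)) = 4*(P + f)/P)
-36 - 194*G(5*(-2), v) = -36 - 194*(4 + 4*(5*(-2))/7) = -36 - 194*(4 + 4*(-10)*(⅐)) = -36 - 194*(4 - 40/7) = -36 - 194*(-12/7) = -36 + 2328/7 = 2076/7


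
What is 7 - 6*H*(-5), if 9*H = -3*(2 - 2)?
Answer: 7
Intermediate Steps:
H = 0 (H = (-3*(2 - 2))/9 = (-3*0)/9 = (⅑)*0 = 0)
7 - 6*H*(-5) = 7 - 0*(-5) = 7 - 6*0 = 7 + 0 = 7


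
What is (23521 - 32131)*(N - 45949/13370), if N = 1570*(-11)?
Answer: 28406339427/191 ≈ 1.4872e+8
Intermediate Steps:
N = -17270
(23521 - 32131)*(N - 45949/13370) = (23521 - 32131)*(-17270 - 45949/13370) = -8610*(-17270 - 45949*1/13370) = -8610*(-17270 - 45949/13370) = -8610*(-230945849/13370) = 28406339427/191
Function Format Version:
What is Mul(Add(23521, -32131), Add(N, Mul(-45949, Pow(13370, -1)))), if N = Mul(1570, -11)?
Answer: Rational(28406339427, 191) ≈ 1.4872e+8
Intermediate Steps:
N = -17270
Mul(Add(23521, -32131), Add(N, Mul(-45949, Pow(13370, -1)))) = Mul(Add(23521, -32131), Add(-17270, Mul(-45949, Pow(13370, -1)))) = Mul(-8610, Add(-17270, Mul(-45949, Rational(1, 13370)))) = Mul(-8610, Add(-17270, Rational(-45949, 13370))) = Mul(-8610, Rational(-230945849, 13370)) = Rational(28406339427, 191)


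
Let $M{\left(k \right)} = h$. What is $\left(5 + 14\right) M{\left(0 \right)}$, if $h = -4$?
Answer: $-76$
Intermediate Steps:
$M{\left(k \right)} = -4$
$\left(5 + 14\right) M{\left(0 \right)} = \left(5 + 14\right) \left(-4\right) = 19 \left(-4\right) = -76$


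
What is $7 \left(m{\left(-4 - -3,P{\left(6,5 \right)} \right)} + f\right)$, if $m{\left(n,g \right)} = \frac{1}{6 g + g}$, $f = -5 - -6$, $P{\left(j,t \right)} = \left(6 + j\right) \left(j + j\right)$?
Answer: $\frac{1009}{144} \approx 7.0069$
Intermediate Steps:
$P{\left(j,t \right)} = 2 j \left(6 + j\right)$ ($P{\left(j,t \right)} = \left(6 + j\right) 2 j = 2 j \left(6 + j\right)$)
$f = 1$ ($f = -5 + 6 = 1$)
$m{\left(n,g \right)} = \frac{1}{7 g}$
$7 \left(m{\left(-4 - -3,P{\left(6,5 \right)} \right)} + f\right) = 7 \left(\frac{1}{7 \cdot 2 \cdot 6 \left(6 + 6\right)} + 1\right) = 7 \left(\frac{1}{7 \cdot 2 \cdot 6 \cdot 12} + 1\right) = 7 \left(\frac{1}{7 \cdot 144} + 1\right) = 7 \left(\frac{1}{7} \cdot \frac{1}{144} + 1\right) = 7 \left(\frac{1}{1008} + 1\right) = 7 \cdot \frac{1009}{1008} = \frac{1009}{144}$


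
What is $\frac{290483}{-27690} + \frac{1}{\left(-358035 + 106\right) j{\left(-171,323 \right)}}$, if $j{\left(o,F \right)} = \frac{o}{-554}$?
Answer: $- \frac{455878894363}{43456159890} \approx -10.491$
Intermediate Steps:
$j{\left(o,F \right)} = - \frac{o}{554}$ ($j{\left(o,F \right)} = o \left(- \frac{1}{554}\right) = - \frac{o}{554}$)
$\frac{290483}{-27690} + \frac{1}{\left(-358035 + 106\right) j{\left(-171,323 \right)}} = \frac{290483}{-27690} + \frac{1}{\left(-358035 + 106\right) \left(\left(- \frac{1}{554}\right) \left(-171\right)\right)} = 290483 \left(- \frac{1}{27690}\right) + \frac{1}{\left(-357929\right) \frac{171}{554}} = - \frac{290483}{27690} - \frac{554}{61205859} = - \frac{455878894363}{43456159890}$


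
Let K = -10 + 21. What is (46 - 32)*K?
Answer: 154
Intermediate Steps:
K = 11
(46 - 32)*K = (46 - 32)*11 = 14*11 = 154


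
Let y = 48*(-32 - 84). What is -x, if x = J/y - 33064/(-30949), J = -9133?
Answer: -466757569/172324032 ≈ -2.7086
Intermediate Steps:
y = -5568 (y = 48*(-116) = -5568)
x = 466757569/172324032 (x = -9133/(-5568) - 33064/(-30949) = -9133*(-1/5568) - 33064*(-1/30949) = 9133/5568 + 33064/30949 = 466757569/172324032 ≈ 2.7086)
-x = -1*466757569/172324032 = -466757569/172324032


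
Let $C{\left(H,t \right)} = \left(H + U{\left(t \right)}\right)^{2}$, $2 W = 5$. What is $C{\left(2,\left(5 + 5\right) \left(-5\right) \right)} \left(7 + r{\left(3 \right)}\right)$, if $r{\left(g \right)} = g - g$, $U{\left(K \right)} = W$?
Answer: $\frac{567}{4} \approx 141.75$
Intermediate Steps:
$W = \frac{5}{2}$ ($W = \frac{1}{2} \cdot 5 = \frac{5}{2} \approx 2.5$)
$U{\left(K \right)} = \frac{5}{2}$
$r{\left(g \right)} = 0$
$C{\left(H,t \right)} = \left(\frac{5}{2} + H\right)^{2}$ ($C{\left(H,t \right)} = \left(H + \frac{5}{2}\right)^{2} = \left(\frac{5}{2} + H\right)^{2}$)
$C{\left(2,\left(5 + 5\right) \left(-5\right) \right)} \left(7 + r{\left(3 \right)}\right) = \frac{\left(5 + 2 \cdot 2\right)^{2}}{4} \left(7 + 0\right) = \frac{\left(5 + 4\right)^{2}}{4} \cdot 7 = \frac{9^{2}}{4} \cdot 7 = \frac{1}{4} \cdot 81 \cdot 7 = \frac{81}{4} \cdot 7 = \frac{567}{4}$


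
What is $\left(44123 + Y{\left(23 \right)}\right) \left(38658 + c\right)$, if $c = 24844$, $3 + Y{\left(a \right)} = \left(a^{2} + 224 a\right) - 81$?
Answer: $3157319440$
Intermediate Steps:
$Y{\left(a \right)} = -84 + a^{2} + 224 a$ ($Y{\left(a \right)} = -3 - \left(81 - a^{2} - 224 a\right) = -3 + \left(-81 + a^{2} + 224 a\right) = -84 + a^{2} + 224 a$)
$\left(44123 + Y{\left(23 \right)}\right) \left(38658 + c\right) = \left(44123 + \left(-84 + 23^{2} + 224 \cdot 23\right)\right) \left(38658 + 24844\right) = \left(44123 + \left(-84 + 529 + 5152\right)\right) 63502 = \left(44123 + 5597\right) 63502 = 49720 \cdot 63502 = 3157319440$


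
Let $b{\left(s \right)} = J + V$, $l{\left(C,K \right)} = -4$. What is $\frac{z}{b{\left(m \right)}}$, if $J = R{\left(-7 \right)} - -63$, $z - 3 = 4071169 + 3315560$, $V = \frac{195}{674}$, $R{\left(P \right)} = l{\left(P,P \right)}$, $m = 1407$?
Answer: $\frac{4978657368}{39961} \approx 1.2459 \cdot 10^{5}$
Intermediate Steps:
$R{\left(P \right)} = -4$
$V = \frac{195}{674}$ ($V = 195 \cdot \frac{1}{674} = \frac{195}{674} \approx 0.28932$)
$z = 7386732$ ($z = 3 + \left(4071169 + 3315560\right) = 3 + 7386729 = 7386732$)
$J = 59$ ($J = -4 - -63 = -4 + 63 = 59$)
$b{\left(s \right)} = \frac{39961}{674}$ ($b{\left(s \right)} = 59 + \frac{195}{674} = \frac{39961}{674}$)
$\frac{z}{b{\left(m \right)}} = \frac{7386732}{\frac{39961}{674}} = 7386732 \cdot \frac{674}{39961} = \frac{4978657368}{39961}$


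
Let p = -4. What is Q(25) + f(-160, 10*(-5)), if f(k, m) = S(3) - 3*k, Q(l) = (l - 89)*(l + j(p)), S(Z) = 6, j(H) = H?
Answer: -858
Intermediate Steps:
Q(l) = (-89 + l)*(-4 + l) (Q(l) = (l - 89)*(l - 4) = (-89 + l)*(-4 + l))
f(k, m) = 6 - 3*k
Q(25) + f(-160, 10*(-5)) = (356 + 25² - 93*25) + (6 - 3*(-160)) = (356 + 625 - 2325) + (6 + 480) = -1344 + 486 = -858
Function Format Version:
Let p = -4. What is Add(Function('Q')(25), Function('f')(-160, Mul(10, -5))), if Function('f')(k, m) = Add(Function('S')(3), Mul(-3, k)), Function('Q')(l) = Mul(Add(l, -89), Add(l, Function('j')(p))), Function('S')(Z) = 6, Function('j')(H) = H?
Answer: -858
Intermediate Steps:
Function('Q')(l) = Mul(Add(-89, l), Add(-4, l)) (Function('Q')(l) = Mul(Add(l, -89), Add(l, -4)) = Mul(Add(-89, l), Add(-4, l)))
Function('f')(k, m) = Add(6, Mul(-3, k))
Add(Function('Q')(25), Function('f')(-160, Mul(10, -5))) = Add(Add(356, Pow(25, 2), Mul(-93, 25)), Add(6, Mul(-3, -160))) = Add(Add(356, 625, -2325), Add(6, 480)) = Add(-1344, 486) = -858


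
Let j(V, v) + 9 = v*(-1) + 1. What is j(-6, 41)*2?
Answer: -98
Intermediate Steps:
j(V, v) = -8 - v (j(V, v) = -9 + (v*(-1) + 1) = -9 + (-v + 1) = -9 + (1 - v) = -8 - v)
j(-6, 41)*2 = (-8 - 1*41)*2 = (-8 - 41)*2 = -49*2 = -98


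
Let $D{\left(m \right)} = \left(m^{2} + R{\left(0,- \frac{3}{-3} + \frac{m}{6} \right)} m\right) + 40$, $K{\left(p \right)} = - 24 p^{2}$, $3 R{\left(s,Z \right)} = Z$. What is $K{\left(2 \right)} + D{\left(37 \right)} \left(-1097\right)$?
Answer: $- \frac{29569169}{18} \approx -1.6427 \cdot 10^{6}$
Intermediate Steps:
$R{\left(s,Z \right)} = \frac{Z}{3}$
$D{\left(m \right)} = 40 + m^{2} + m \left(\frac{1}{3} + \frac{m}{18}\right)$ ($D{\left(m \right)} = \left(m^{2} + \frac{- \frac{3}{-3} + \frac{m}{6}}{3} m\right) + 40 = \left(m^{2} + \frac{\left(-3\right) \left(- \frac{1}{3}\right) + m \frac{1}{6}}{3} m\right) + 40 = \left(m^{2} + \frac{1 + \frac{m}{6}}{3} m\right) + 40 = \left(m^{2} + \left(\frac{1}{3} + \frac{m}{18}\right) m\right) + 40 = \left(m^{2} + m \left(\frac{1}{3} + \frac{m}{18}\right)\right) + 40 = 40 + m^{2} + m \left(\frac{1}{3} + \frac{m}{18}\right)$)
$K{\left(2 \right)} + D{\left(37 \right)} \left(-1097\right) = - 24 \cdot 2^{2} + \left(40 + \frac{1}{3} \cdot 37 + \frac{19 \cdot 37^{2}}{18}\right) \left(-1097\right) = \left(-24\right) 4 + \left(40 + \frac{37}{3} + \frac{19}{18} \cdot 1369\right) \left(-1097\right) = -96 + \left(40 + \frac{37}{3} + \frac{26011}{18}\right) \left(-1097\right) = -96 + \frac{26953}{18} \left(-1097\right) = -96 - \frac{29567441}{18} = - \frac{29569169}{18}$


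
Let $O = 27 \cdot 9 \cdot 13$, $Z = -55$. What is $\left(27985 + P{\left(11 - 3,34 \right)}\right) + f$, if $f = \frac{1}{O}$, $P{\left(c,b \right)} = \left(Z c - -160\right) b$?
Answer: $\frac{58330936}{3159} \approx 18465.0$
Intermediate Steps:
$O = 3159$ ($O = 243 \cdot 13 = 3159$)
$P{\left(c,b \right)} = b \left(160 - 55 c\right)$ ($P{\left(c,b \right)} = \left(- 55 c - -160\right) b = \left(- 55 c + 160\right) b = \left(160 - 55 c\right) b = b \left(160 - 55 c\right)$)
$f = \frac{1}{3159} \approx 0.00031656$
$\left(27985 + P{\left(11 - 3,34 \right)}\right) + f = \left(27985 + 5 \cdot 34 \left(32 - 11 \left(11 - 3\right)\right)\right) + \frac{1}{3159} = \left(27985 + 5 \cdot 34 \left(32 - 88\right)\right) + \frac{1}{3159} = \left(27985 + 5 \cdot 34 \left(-56\right)\right) + \frac{1}{3159} = \left(27985 - 9520\right) + \frac{1}{3159} = 18465 + \frac{1}{3159} = \frac{58330936}{3159}$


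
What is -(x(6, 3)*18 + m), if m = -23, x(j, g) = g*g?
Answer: -139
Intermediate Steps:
x(j, g) = g²
-(x(6, 3)*18 + m) = -(3²*18 - 23) = -(9*18 - 23) = -(162 - 23) = -1*139 = -139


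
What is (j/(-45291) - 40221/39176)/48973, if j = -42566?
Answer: -154083695/86893783938168 ≈ -1.7732e-6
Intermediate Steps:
(j/(-45291) - 40221/39176)/48973 = (-42566/(-45291) - 40221/39176)/48973 = (-42566*(-1/45291) - 40221*1/39176)*(1/48973) = (42566/45291 - 40221/39176)*(1/48973) = -154083695/1774320216*1/48973 = -154083695/86893783938168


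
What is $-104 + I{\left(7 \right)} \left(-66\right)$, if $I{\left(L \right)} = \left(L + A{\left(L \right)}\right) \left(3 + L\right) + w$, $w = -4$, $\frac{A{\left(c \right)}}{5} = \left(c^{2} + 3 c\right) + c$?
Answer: $-258560$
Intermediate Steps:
$A{\left(c \right)} = 5 c^{2} + 20 c$ ($A{\left(c \right)} = 5 \left(\left(c^{2} + 3 c\right) + c\right) = 5 \left(c^{2} + 4 c\right) = 5 c^{2} + 20 c$)
$I{\left(L \right)} = -4 + \left(3 + L\right) \left(L + 5 L \left(4 + L\right)\right)$ ($I{\left(L \right)} = \left(L + 5 L \left(4 + L\right)\right) \left(3 + L\right) - 4 = \left(3 + L\right) \left(L + 5 L \left(4 + L\right)\right) - 4 = -4 + \left(3 + L\right) \left(L + 5 L \left(4 + L\right)\right)$)
$-104 + I{\left(7 \right)} \left(-66\right) = -104 + \left(-4 + 5 \cdot 7^{3} + 36 \cdot 7^{2} + 63 \cdot 7\right) \left(-66\right) = -104 + \left(-4 + 5 \cdot 343 + 36 \cdot 49 + 441\right) \left(-66\right) = -104 + \left(-4 + 1715 + 1764 + 441\right) \left(-66\right) = -104 + 3916 \left(-66\right) = -104 - 258456 = -258560$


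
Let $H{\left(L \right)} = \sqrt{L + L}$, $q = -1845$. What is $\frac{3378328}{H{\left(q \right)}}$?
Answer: $- \frac{1689164 i \sqrt{410}}{615} \approx - 55615.0 i$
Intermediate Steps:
$H{\left(L \right)} = \sqrt{2} \sqrt{L}$ ($H{\left(L \right)} = \sqrt{2 L} = \sqrt{2} \sqrt{L}$)
$\frac{3378328}{H{\left(q \right)}} = \frac{3378328}{\sqrt{2} \sqrt{-1845}} = \frac{3378328}{\sqrt{2} \cdot 3 i \sqrt{205}} = \frac{3378328}{3 i \sqrt{410}} = 3378328 \left(- \frac{i \sqrt{410}}{1230}\right) = - \frac{1689164 i \sqrt{410}}{615}$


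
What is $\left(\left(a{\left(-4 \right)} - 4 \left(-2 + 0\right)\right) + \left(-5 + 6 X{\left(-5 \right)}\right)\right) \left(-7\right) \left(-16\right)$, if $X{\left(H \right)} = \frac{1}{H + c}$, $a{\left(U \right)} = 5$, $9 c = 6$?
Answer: $\frac{9632}{13} \approx 740.92$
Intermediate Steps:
$c = \frac{2}{3}$ ($c = \frac{1}{9} \cdot 6 = \frac{2}{3} \approx 0.66667$)
$X{\left(H \right)} = \frac{1}{\frac{2}{3} + H}$ ($X{\left(H \right)} = \frac{1}{H + \frac{2}{3}} = \frac{1}{\frac{2}{3} + H}$)
$\left(\left(a{\left(-4 \right)} - 4 \left(-2 + 0\right)\right) + \left(-5 + 6 X{\left(-5 \right)}\right)\right) \left(-7\right) \left(-16\right) = \left(\left(5 - 4 \left(-2 + 0\right)\right) - \left(5 - 6 \frac{3}{2 + 3 \left(-5\right)}\right)\right) \left(-7\right) \left(-16\right) = \left(\left(5 - -8\right) - \left(5 - 6 \frac{3}{2 - 15}\right)\right) \left(-7\right) \left(-16\right) = \left(\left(5 + 8\right) - \left(5 - 6 \frac{3}{-13}\right)\right) \left(-7\right) \left(-16\right) = \left(13 - \left(5 - 6 \cdot 3 \left(- \frac{1}{13}\right)\right)\right) \left(-7\right) \left(-16\right) = \left(13 + \left(-5 + 6 \left(- \frac{3}{13}\right)\right)\right) \left(-7\right) \left(-16\right) = \left(13 - \frac{83}{13}\right) \left(-7\right) \left(-16\right) = \frac{86}{13} \left(-7\right) \left(-16\right) = \left(- \frac{602}{13}\right) \left(-16\right) = \frac{9632}{13}$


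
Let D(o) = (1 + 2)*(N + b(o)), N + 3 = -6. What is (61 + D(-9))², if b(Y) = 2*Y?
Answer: 400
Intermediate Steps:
N = -9 (N = -3 - 6 = -9)
D(o) = -27 + 6*o (D(o) = (1 + 2)*(-9 + 2*o) = 3*(-9 + 2*o) = -27 + 6*o)
(61 + D(-9))² = (61 + (-27 + 6*(-9)))² = (61 + (-27 - 54))² = (61 - 81)² = (-20)² = 400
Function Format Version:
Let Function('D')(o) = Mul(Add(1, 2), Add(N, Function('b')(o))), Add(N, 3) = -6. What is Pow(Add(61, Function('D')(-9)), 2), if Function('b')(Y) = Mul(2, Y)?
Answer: 400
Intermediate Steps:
N = -9 (N = Add(-3, -6) = -9)
Function('D')(o) = Add(-27, Mul(6, o)) (Function('D')(o) = Mul(Add(1, 2), Add(-9, Mul(2, o))) = Mul(3, Add(-9, Mul(2, o))) = Add(-27, Mul(6, o)))
Pow(Add(61, Function('D')(-9)), 2) = Pow(Add(61, Add(-27, Mul(6, -9))), 2) = Pow(Add(61, Add(-27, -54)), 2) = Pow(Add(61, -81), 2) = Pow(-20, 2) = 400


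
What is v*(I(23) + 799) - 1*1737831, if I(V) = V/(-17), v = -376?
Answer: -34641687/17 ≈ -2.0377e+6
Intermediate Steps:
I(V) = -V/17 (I(V) = V*(-1/17) = -V/17)
v*(I(23) + 799) - 1*1737831 = -376*(-1/17*23 + 799) - 1*1737831 = -376*(-23/17 + 799) - 1737831 = -376*13560/17 - 1737831 = -5098560/17 - 1737831 = -34641687/17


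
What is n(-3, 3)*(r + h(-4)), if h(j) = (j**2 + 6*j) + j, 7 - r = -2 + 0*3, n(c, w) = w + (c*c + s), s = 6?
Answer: -54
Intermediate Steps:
n(c, w) = 6 + w + c**2 (n(c, w) = w + (c*c + 6) = w + (c**2 + 6) = w + (6 + c**2) = 6 + w + c**2)
r = 9 (r = 7 - (-2 + 0*3) = 7 - (-2 + 0) = 7 - 1*(-2) = 7 + 2 = 9)
h(j) = j**2 + 7*j
n(-3, 3)*(r + h(-4)) = (6 + 3 + (-3)**2)*(9 - 4*(7 - 4)) = (6 + 3 + 9)*(9 - 4*3) = 18*(9 - 12) = 18*(-3) = -54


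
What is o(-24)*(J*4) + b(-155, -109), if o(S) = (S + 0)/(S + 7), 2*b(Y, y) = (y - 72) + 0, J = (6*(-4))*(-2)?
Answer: 6139/34 ≈ 180.56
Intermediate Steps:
J = 48 (J = -24*(-2) = 48)
b(Y, y) = -36 + y/2 (b(Y, y) = ((y - 72) + 0)/2 = ((-72 + y) + 0)/2 = (-72 + y)/2 = -36 + y/2)
o(S) = S/(7 + S)
o(-24)*(J*4) + b(-155, -109) = (-24/(7 - 24))*(48*4) + (-36 + (½)*(-109)) = -24/(-17)*192 + (-36 - 109/2) = -24*(-1/17)*192 - 181/2 = (24/17)*192 - 181/2 = 4608/17 - 181/2 = 6139/34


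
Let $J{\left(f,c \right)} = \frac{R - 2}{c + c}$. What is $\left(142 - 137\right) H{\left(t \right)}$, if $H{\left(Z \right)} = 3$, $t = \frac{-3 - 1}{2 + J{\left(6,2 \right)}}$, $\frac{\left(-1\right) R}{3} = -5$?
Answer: $15$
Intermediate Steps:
$R = 15$ ($R = \left(-3\right) \left(-5\right) = 15$)
$J{\left(f,c \right)} = \frac{13}{2 c}$ ($J{\left(f,c \right)} = \frac{15 - 2}{c + c} = \frac{13}{2 c}$)
$t = - \frac{16}{21}$ ($t = \frac{-3 - 1}{2 + \frac{13}{2 \cdot 2}} = - \frac{4}{2 + \frac{13}{2} \cdot \frac{1}{2}} = - \frac{4}{2 + \frac{13}{4}} = - \frac{4}{\frac{21}{4}} = \left(-4\right) \frac{4}{21} = - \frac{16}{21} \approx -0.7619$)
$\left(142 - 137\right) H{\left(t \right)} = \left(142 - 137\right) 3 = 5 \cdot 3 = 15$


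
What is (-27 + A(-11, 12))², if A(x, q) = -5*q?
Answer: 7569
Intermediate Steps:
(-27 + A(-11, 12))² = (-27 - 5*12)² = (-27 - 60)² = (-87)² = 7569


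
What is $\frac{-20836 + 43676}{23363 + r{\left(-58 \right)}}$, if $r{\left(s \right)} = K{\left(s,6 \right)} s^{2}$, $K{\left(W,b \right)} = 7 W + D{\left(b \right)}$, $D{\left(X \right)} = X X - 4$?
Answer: $- \frac{22840}{1234773} \approx -0.018497$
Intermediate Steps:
$D{\left(X \right)} = -4 + X^{2}$ ($D{\left(X \right)} = X^{2} - 4 = -4 + X^{2}$)
$K{\left(W,b \right)} = -4 + b^{2} + 7 W$ ($K{\left(W,b \right)} = 7 W + \left(-4 + b^{2}\right) = -4 + b^{2} + 7 W$)
$r{\left(s \right)} = s^{2} \left(32 + 7 s\right)$ ($r{\left(s \right)} = \left(-4 + 6^{2} + 7 s\right) s^{2} = \left(-4 + 36 + 7 s\right) s^{2} = \left(32 + 7 s\right) s^{2} = s^{2} \left(32 + 7 s\right)$)
$\frac{-20836 + 43676}{23363 + r{\left(-58 \right)}} = \frac{-20836 + 43676}{23363 + \left(-58\right)^{2} \left(32 + 7 \left(-58\right)\right)} = \frac{22840}{23363 + 3364 \left(32 - 406\right)} = \frac{22840}{23363 + 3364 \left(-374\right)} = \frac{22840}{23363 - 1258136} = \frac{22840}{-1234773} = 22840 \left(- \frac{1}{1234773}\right) = - \frac{22840}{1234773}$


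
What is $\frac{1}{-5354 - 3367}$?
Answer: $- \frac{1}{8721} \approx -0.00011467$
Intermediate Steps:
$\frac{1}{-5354 - 3367} = \frac{1}{-8721} = - \frac{1}{8721}$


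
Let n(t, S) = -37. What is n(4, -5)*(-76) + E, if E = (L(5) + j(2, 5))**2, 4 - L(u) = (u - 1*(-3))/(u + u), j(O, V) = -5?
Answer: 70381/25 ≈ 2815.2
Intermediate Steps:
L(u) = 4 - (3 + u)/(2*u) (L(u) = 4 - (u - 1*(-3))/(u + u) = 4 - (u + 3)/(2*u) = 4 - (3 + u)*1/(2*u) = 4 - (3 + u)/(2*u))
E = 81/25 (E = ((1/2)*(-3 + 7*5)/5 - 5)**2 = ((1/2)*(1/5)*(-3 + 35) - 5)**2 = ((1/2)*(1/5)*32 - 5)**2 = (16/5 - 5)**2 = (-9/5)**2 = 81/25 ≈ 3.2400)
n(4, -5)*(-76) + E = -37*(-76) + 81/25 = 2812 + 81/25 = 70381/25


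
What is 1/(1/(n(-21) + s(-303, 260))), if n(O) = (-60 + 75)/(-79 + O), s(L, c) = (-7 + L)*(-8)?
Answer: 49597/20 ≈ 2479.9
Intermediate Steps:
s(L, c) = 56 - 8*L
n(O) = 15/(-79 + O)
1/(1/(n(-21) + s(-303, 260))) = 1/(1/(15/(-79 - 21) + (56 - 8*(-303)))) = 1/(1/(15/(-100) + (56 + 2424))) = 1/(1/(15*(-1/100) + 2480)) = 1/(1/(-3/20 + 2480)) = 1/(1/(49597/20)) = 1/(20/49597) = 49597/20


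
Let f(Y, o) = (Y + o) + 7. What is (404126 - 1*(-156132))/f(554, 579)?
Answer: 280129/570 ≈ 491.45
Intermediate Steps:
f(Y, o) = 7 + Y + o
(404126 - 1*(-156132))/f(554, 579) = (404126 - 1*(-156132))/(7 + 554 + 579) = (404126 + 156132)/1140 = 560258*(1/1140) = 280129/570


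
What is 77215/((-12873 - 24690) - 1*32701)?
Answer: -77215/70264 ≈ -1.0989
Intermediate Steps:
77215/((-12873 - 24690) - 1*32701) = 77215/(-37563 - 32701) = 77215/(-70264) = 77215*(-1/70264) = -77215/70264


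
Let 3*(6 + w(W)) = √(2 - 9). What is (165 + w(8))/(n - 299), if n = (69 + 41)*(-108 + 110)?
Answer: -159/79 - I*√7/237 ≈ -2.0127 - 0.011164*I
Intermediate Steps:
w(W) = -6 + I*√7/3 (w(W) = -6 + √(2 - 9)/3 = -6 + √(-7)/3 = -6 + (I*√7)/3 = -6 + I*√7/3)
n = 220 (n = 110*2 = 220)
(165 + w(8))/(n - 299) = (165 + (-6 + I*√7/3))/(220 - 299) = (159 + I*√7/3)/(-79) = (159 + I*√7/3)*(-1/79) = -159/79 - I*√7/237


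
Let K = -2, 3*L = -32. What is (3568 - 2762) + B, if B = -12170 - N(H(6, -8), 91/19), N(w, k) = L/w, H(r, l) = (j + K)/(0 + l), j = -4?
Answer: -102148/9 ≈ -11350.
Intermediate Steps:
L = -32/3 (L = (⅓)*(-32) = -32/3 ≈ -10.667)
H(r, l) = -6/l (H(r, l) = (-4 - 2)/(0 + l) = -6/l)
N(w, k) = -32/(3*w)
B = -109402/9 (B = -12170 - (-32)/(3*((-6/(-8)))) = -12170 - (-32)/(3*((-6*(-⅛)))) = -12170 - (-32)/(3*¾) = -12170 - (-32)*4/(3*3) = -12170 - 1*(-128/9) = -12170 + 128/9 = -109402/9 ≈ -12156.)
(3568 - 2762) + B = (3568 - 2762) - 109402/9 = 806 - 109402/9 = -102148/9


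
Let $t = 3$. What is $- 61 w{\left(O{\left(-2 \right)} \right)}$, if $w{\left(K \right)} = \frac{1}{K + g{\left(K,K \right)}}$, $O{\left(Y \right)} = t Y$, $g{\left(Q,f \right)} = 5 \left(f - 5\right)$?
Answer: $1$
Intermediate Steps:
$g{\left(Q,f \right)} = -25 + 5 f$ ($g{\left(Q,f \right)} = 5 \left(-5 + f\right) = -25 + 5 f$)
$O{\left(Y \right)} = 3 Y$
$w{\left(K \right)} = \frac{1}{-25 + 6 K}$ ($w{\left(K \right)} = \frac{1}{K + \left(-25 + 5 K\right)} = \frac{1}{-25 + 6 K}$)
$- 61 w{\left(O{\left(-2 \right)} \right)} = - \frac{61}{-25 + 6 \cdot 3 \left(-2\right)} = - \frac{61}{-25 + 6 \left(-6\right)} = - \frac{61}{-25 - 36} = - \frac{61}{-61} = \left(-61\right) \left(- \frac{1}{61}\right) = 1$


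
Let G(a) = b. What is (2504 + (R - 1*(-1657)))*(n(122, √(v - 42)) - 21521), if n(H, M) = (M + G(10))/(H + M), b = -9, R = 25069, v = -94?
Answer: 14615*(-43040*√34 + 2625571*I)/(√34 - 61*I) ≈ -6.2906e+8 + 2973.0*I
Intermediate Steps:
G(a) = -9
n(H, M) = (-9 + M)/(H + M) (n(H, M) = (M - 9)/(H + M) = (-9 + M)/(H + M))
(2504 + (R - 1*(-1657)))*(n(122, √(v - 42)) - 21521) = (2504 + (25069 - 1*(-1657)))*((-9 + √(-94 - 42))/(122 + √(-94 - 42)) - 21521) = (2504 + (25069 + 1657))*((-9 + √(-136))/(122 + √(-136)) - 21521) = (2504 + 26726)*((-9 + 2*I*√34)/(122 + 2*I*√34) - 21521) = 29230*(-21521 + (-9 + 2*I*√34)/(122 + 2*I*√34)) = -629058830 + 29230*(-9 + 2*I*√34)/(122 + 2*I*√34)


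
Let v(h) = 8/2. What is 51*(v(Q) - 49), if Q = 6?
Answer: -2295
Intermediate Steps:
v(h) = 4 (v(h) = 8*(½) = 4)
51*(v(Q) - 49) = 51*(4 - 49) = 51*(-45) = -2295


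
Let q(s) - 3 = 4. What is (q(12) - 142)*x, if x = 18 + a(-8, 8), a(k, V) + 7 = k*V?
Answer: 7155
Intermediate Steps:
a(k, V) = -7 + V*k (a(k, V) = -7 + k*V = -7 + V*k)
q(s) = 7 (q(s) = 3 + 4 = 7)
x = -53 (x = 18 + (-7 + 8*(-8)) = 18 + (-7 - 64) = 18 - 71 = -53)
(q(12) - 142)*x = (7 - 142)*(-53) = -135*(-53) = 7155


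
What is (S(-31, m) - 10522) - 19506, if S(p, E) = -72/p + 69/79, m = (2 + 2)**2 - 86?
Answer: -73530745/2449 ≈ -30025.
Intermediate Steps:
m = -70 (m = 4**2 - 86 = 16 - 86 = -70)
S(p, E) = 69/79 - 72/p (S(p, E) = -72/p + 69*(1/79) = -72/p + 69/79 = 69/79 - 72/p)
(S(-31, m) - 10522) - 19506 = ((69/79 - 72/(-31)) - 10522) - 19506 = ((69/79 - 72*(-1/31)) - 10522) - 19506 = ((69/79 + 72/31) - 10522) - 19506 = (7827/2449 - 10522) - 19506 = -25760551/2449 - 19506 = -73530745/2449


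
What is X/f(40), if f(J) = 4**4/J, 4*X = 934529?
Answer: 4672645/128 ≈ 36505.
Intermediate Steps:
X = 934529/4 (X = (1/4)*934529 = 934529/4 ≈ 2.3363e+5)
f(J) = 256/J
X/f(40) = 934529/(4*((256/40))) = 934529/(4*((256*(1/40)))) = 934529/(4*(32/5)) = (934529/4)*(5/32) = 4672645/128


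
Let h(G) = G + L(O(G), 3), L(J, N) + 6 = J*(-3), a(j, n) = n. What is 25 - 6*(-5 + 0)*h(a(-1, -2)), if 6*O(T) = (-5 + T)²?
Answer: -950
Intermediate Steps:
O(T) = (-5 + T)²/6
L(J, N) = -6 - 3*J (L(J, N) = -6 + J*(-3) = -6 - 3*J)
h(G) = -6 + G - (-5 + G)²/2 (h(G) = G + (-6 - (-5 + G)²/2) = -6 + G - (-5 + G)²/2)
25 - 6*(-5 + 0)*h(a(-1, -2)) = 25 - 6*(-5 + 0)*(-37/2 + 6*(-2) - ½*(-2)²) = 25 - (-30)*(-37/2 - 12 - ½*4) = 25 - (-30)*(-37/2 - 12 - 2) = 25 - (-30)*(-65)/2 = 25 - 6*325/2 = 25 - 975 = -950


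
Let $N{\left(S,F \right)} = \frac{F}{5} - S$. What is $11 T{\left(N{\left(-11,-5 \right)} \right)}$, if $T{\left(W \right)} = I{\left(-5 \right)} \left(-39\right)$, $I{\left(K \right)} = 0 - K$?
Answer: $-2145$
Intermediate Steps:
$N{\left(S,F \right)} = - S + \frac{F}{5}$ ($N{\left(S,F \right)} = F \frac{1}{5} - S = \frac{F}{5} - S = - S + \frac{F}{5}$)
$I{\left(K \right)} = - K$
$T{\left(W \right)} = -195$ ($T{\left(W \right)} = \left(-1\right) \left(-5\right) \left(-39\right) = 5 \left(-39\right) = -195$)
$11 T{\left(N{\left(-11,-5 \right)} \right)} = 11 \left(-195\right) = -2145$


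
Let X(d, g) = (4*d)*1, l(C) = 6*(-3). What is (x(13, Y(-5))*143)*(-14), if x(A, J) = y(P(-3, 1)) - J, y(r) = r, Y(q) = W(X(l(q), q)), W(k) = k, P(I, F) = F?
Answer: -146146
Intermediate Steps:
l(C) = -18
X(d, g) = 4*d
Y(q) = -72 (Y(q) = 4*(-18) = -72)
x(A, J) = 1 - J
(x(13, Y(-5))*143)*(-14) = ((1 - 1*(-72))*143)*(-14) = ((1 + 72)*143)*(-14) = (73*143)*(-14) = 10439*(-14) = -146146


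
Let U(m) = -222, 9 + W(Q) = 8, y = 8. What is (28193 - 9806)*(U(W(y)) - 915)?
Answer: -20906019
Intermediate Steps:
W(Q) = -1 (W(Q) = -9 + 8 = -1)
(28193 - 9806)*(U(W(y)) - 915) = (28193 - 9806)*(-222 - 915) = 18387*(-1137) = -20906019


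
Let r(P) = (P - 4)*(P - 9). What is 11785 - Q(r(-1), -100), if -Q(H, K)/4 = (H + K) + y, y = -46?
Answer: 11401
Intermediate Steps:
r(P) = (-9 + P)*(-4 + P) (r(P) = (-4 + P)*(-9 + P) = (-9 + P)*(-4 + P))
Q(H, K) = 184 - 4*H - 4*K (Q(H, K) = -4*((H + K) - 46) = -4*(-46 + H + K) = 184 - 4*H - 4*K)
11785 - Q(r(-1), -100) = 11785 - (184 - 4*(36 + (-1)**2 - 13*(-1)) - 4*(-100)) = 11785 - (184 - 4*(36 + 1 + 13) + 400) = 11785 - (184 - 4*50 + 400) = 11785 - (184 - 200 + 400) = 11785 - 1*384 = 11785 - 384 = 11401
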